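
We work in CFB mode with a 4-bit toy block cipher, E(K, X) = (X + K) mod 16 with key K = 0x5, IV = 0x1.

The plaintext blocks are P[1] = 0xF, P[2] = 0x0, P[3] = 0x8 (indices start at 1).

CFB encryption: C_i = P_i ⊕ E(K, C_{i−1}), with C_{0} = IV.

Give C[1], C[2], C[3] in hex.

C[1]: E(K, 0x1) = 0x6; 0xF ⊕ 0x6 = 0x9.
C[2]: E(K, 0x9) = 0xE; 0x0 ⊕ 0xE = 0xE.
C[3]: E(K, 0xE) = 0x3; 0x8 ⊕ 0x3 = 0xB.

C[1] = 0x9, C[2] = 0xE, C[3] = 0xB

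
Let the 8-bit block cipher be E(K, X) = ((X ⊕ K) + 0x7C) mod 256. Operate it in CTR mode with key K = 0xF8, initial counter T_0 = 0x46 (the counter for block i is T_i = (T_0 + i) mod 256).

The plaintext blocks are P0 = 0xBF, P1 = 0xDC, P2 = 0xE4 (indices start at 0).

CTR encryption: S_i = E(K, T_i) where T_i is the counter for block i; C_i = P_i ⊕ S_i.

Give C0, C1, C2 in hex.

C0: T = 0x46, S = E(K, T) = 0x3A; 0xBF ⊕ 0x3A = 0x85.
C1: T = 0x47, S = E(K, T) = 0x3B; 0xDC ⊕ 0x3B = 0xE7.
C2: T = 0x48, S = E(K, T) = 0x2C; 0xE4 ⊕ 0x2C = 0xC8.

C0 = 0x85, C1 = 0xE7, C2 = 0xC8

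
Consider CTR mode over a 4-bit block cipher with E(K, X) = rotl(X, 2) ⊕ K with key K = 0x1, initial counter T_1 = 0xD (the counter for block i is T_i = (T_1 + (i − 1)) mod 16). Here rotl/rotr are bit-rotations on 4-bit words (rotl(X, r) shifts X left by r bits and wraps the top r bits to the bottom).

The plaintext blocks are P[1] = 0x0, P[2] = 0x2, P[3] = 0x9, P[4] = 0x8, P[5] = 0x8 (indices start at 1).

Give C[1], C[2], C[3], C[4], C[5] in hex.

C[1] = 0x6, C[2] = 0x8, C[3] = 0x7, C[4] = 0x9, C[5] = 0xD

CTR encryption: S_i = E(K, T_i) where T_i is the counter for block i; C_i = P_i ⊕ S_i.
C[1]: T = 0xD, S = E(K, T) = 0x6; 0x0 ⊕ 0x6 = 0x6.
C[2]: T = 0xE, S = E(K, T) = 0xA; 0x2 ⊕ 0xA = 0x8.
C[3]: T = 0xF, S = E(K, T) = 0xE; 0x9 ⊕ 0xE = 0x7.
C[4]: T = 0x0, S = E(K, T) = 0x1; 0x8 ⊕ 0x1 = 0x9.
C[5]: T = 0x1, S = E(K, T) = 0x5; 0x8 ⊕ 0x5 = 0xD.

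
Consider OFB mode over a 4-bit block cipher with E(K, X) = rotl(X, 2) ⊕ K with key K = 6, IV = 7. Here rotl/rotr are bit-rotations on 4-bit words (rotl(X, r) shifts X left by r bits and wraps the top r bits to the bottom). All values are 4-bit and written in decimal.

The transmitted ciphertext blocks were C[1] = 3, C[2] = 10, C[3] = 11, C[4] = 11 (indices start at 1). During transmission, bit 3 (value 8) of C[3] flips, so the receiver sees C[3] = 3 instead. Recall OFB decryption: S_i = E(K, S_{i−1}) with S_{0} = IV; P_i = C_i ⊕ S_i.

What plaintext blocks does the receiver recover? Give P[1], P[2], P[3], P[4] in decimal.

P[1] = 8, P[2] = 2, P[3] = 7, P[4] = 12

Only C[3] changed, to 3. In OFB, a change in C_i flips the same bit in P_i only; the keystream is unaffected. Decrypting the received ciphertext:
P[1]: S = E(K, 7) = 11; 3 ⊕ 11 = 8.
P[2]: S = E(K, 11) = 8; 10 ⊕ 8 = 2.
P[3]: S = E(K, 8) = 4; 3 ⊕ 4 = 7.
P[4]: S = E(K, 4) = 7; 11 ⊕ 7 = 12.
Blocks that differ from the original plaintext: P[3].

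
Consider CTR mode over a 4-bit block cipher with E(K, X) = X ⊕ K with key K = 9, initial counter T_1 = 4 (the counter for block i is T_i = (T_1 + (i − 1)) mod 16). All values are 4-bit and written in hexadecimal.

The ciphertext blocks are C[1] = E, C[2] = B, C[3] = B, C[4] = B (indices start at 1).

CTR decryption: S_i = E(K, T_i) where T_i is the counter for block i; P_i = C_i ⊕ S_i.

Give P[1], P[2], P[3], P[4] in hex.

P[1]: T = 4, S = E(K, T) = D; E ⊕ D = 3.
P[2]: T = 5, S = E(K, T) = C; B ⊕ C = 7.
P[3]: T = 6, S = E(K, T) = F; B ⊕ F = 4.
P[4]: T = 7, S = E(K, T) = E; B ⊕ E = 5.

P[1] = 3, P[2] = 7, P[3] = 4, P[4] = 5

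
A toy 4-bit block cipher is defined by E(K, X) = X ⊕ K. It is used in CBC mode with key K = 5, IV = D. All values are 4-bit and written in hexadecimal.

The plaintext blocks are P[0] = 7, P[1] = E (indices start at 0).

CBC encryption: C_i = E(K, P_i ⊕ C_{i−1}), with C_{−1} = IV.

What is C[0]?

C[0] = F

C[0]: P[0] ⊕ D = A; E(K, A) = F.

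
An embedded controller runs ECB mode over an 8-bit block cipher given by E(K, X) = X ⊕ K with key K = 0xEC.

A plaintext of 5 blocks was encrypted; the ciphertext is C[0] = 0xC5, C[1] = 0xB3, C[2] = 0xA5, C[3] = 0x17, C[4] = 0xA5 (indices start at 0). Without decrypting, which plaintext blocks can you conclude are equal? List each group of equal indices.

ECB encrypts each block independently with the same key, so equal ciphertext blocks imply equal plaintext blocks.
C[2] = C[4] = 0xA5, so P[2] = P[4].

P[2] = P[4]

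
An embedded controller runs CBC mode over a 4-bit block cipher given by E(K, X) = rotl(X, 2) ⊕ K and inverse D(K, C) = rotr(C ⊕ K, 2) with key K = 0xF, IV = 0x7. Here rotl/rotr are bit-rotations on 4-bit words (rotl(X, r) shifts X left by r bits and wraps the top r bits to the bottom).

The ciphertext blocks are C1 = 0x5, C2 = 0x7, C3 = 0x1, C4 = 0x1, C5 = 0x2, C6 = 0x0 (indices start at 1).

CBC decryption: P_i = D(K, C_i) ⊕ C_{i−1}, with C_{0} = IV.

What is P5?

P5: D(K, 0x2) = 0x7; 0x7 ⊕ 0x1 = 0x6.

P5 = 0x6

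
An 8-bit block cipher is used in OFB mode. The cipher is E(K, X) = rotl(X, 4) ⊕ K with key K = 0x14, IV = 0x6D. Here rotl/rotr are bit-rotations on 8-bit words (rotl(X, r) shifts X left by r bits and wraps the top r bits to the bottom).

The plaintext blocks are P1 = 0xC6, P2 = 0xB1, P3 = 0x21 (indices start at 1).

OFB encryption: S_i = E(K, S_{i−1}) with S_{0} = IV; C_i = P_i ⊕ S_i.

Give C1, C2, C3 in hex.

C1: S = E(K, 0x6D) = 0xC2; 0xC6 ⊕ 0xC2 = 0x04.
C2: S = E(K, 0xC2) = 0x38; 0xB1 ⊕ 0x38 = 0x89.
C3: S = E(K, 0x38) = 0x97; 0x21 ⊕ 0x97 = 0xB6.

C1 = 0x04, C2 = 0x89, C3 = 0xB6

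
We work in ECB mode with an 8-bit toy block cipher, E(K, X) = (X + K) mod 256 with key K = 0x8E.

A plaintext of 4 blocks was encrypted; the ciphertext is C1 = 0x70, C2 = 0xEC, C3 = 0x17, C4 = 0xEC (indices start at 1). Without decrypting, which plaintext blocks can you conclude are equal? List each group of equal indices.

P2 = P4

ECB encrypts each block independently with the same key, so equal ciphertext blocks imply equal plaintext blocks.
C2 = C4 = 0xEC, so P2 = P4.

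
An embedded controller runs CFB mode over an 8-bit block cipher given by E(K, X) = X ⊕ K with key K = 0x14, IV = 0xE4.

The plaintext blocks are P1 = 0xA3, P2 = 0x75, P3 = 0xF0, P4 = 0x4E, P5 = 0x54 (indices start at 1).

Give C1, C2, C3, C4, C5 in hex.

CFB encryption: C_i = P_i ⊕ E(K, C_{i−1}), with C_{0} = IV.
C1: E(K, 0xE4) = 0xF0; 0xA3 ⊕ 0xF0 = 0x53.
C2: E(K, 0x53) = 0x47; 0x75 ⊕ 0x47 = 0x32.
C3: E(K, 0x32) = 0x26; 0xF0 ⊕ 0x26 = 0xD6.
C4: E(K, 0xD6) = 0xC2; 0x4E ⊕ 0xC2 = 0x8C.
C5: E(K, 0x8C) = 0x98; 0x54 ⊕ 0x98 = 0xCC.

C1 = 0x53, C2 = 0x32, C3 = 0xD6, C4 = 0x8C, C5 = 0xCC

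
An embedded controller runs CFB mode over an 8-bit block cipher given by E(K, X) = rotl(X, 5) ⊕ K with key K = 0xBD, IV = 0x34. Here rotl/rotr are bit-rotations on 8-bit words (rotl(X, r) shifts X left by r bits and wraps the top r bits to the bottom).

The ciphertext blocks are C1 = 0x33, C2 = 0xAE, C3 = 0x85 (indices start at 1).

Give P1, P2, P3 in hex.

P1 = 0x08, P2 = 0x75, P3 = 0xED

CFB decryption: P_i = C_i ⊕ E(K, C_{i−1}), with C_{0} = IV.
P1: E(K, 0x34) = 0x3B; 0x33 ⊕ 0x3B = 0x08.
P2: E(K, 0x33) = 0xDB; 0xAE ⊕ 0xDB = 0x75.
P3: E(K, 0xAE) = 0x68; 0x85 ⊕ 0x68 = 0xED.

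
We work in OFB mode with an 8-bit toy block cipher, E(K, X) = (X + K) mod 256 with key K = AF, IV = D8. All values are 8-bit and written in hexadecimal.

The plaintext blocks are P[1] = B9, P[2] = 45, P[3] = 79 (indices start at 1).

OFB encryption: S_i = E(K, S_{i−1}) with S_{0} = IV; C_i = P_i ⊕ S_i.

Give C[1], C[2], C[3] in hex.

C[1] = 3E, C[2] = 73, C[3] = 9C

C[1]: S = E(K, D8) = 87; B9 ⊕ 87 = 3E.
C[2]: S = E(K, 87) = 36; 45 ⊕ 36 = 73.
C[3]: S = E(K, 36) = E5; 79 ⊕ E5 = 9C.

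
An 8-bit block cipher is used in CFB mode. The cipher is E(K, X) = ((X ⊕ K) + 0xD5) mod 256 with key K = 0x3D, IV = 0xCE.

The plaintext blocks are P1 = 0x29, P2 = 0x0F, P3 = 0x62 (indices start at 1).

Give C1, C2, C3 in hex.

CFB encryption: C_i = P_i ⊕ E(K, C_{i−1}), with C_{0} = IV.
C1: E(K, 0xCE) = 0xC8; 0x29 ⊕ 0xC8 = 0xE1.
C2: E(K, 0xE1) = 0xB1; 0x0F ⊕ 0xB1 = 0xBE.
C3: E(K, 0xBE) = 0x58; 0x62 ⊕ 0x58 = 0x3A.

C1 = 0xE1, C2 = 0xBE, C3 = 0x3A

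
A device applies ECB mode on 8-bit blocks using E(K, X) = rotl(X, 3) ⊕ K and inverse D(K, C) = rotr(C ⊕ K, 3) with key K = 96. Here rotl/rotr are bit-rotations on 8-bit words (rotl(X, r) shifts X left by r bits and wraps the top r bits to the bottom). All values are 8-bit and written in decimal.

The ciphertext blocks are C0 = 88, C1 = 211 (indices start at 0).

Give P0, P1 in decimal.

ECB decryption: P_i = D(K, C_i).
P0: D(K, 88) = 7.
P1: D(K, 211) = 118.

P0 = 7, P1 = 118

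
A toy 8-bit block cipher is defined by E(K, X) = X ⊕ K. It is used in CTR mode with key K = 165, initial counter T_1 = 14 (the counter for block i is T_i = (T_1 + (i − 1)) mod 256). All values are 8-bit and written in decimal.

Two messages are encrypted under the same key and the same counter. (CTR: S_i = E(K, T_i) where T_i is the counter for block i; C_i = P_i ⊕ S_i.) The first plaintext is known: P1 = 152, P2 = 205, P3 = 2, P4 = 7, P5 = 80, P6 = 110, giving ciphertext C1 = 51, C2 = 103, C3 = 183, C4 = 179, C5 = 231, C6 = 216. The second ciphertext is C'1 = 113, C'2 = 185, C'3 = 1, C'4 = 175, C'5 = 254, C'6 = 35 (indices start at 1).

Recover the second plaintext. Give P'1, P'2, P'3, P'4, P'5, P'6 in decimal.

P'1 = 218, P'2 = 19, P'3 = 180, P'4 = 27, P'5 = 73, P'6 = 149

In CTR with a reused counter, both messages share the same keystream S_i, so C_i ⊕ C'_i = P_i ⊕ P'_i and thus P'_i = P_i ⊕ C_i ⊕ C'_i.
P'1: 152 ⊕ 51 ⊕ 113 = 218.
P'2: 205 ⊕ 103 ⊕ 185 = 19.
P'3: 2 ⊕ 183 ⊕ 1 = 180.
P'4: 7 ⊕ 179 ⊕ 175 = 27.
P'5: 80 ⊕ 231 ⊕ 254 = 73.
P'6: 110 ⊕ 216 ⊕ 35 = 149.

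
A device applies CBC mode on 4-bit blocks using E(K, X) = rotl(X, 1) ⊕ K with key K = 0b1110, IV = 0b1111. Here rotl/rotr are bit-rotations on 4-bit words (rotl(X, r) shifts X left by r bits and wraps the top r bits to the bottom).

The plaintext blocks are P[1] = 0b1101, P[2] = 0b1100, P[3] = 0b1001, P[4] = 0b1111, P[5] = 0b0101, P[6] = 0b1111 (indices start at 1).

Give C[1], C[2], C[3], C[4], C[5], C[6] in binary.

CBC encryption: C_i = E(K, P_i ⊕ C_{i−1}), with C_{0} = IV.
C[1]: P[1] ⊕ 0b1111 = 0b0010; E(K, 0b0010) = 0b1010.
C[2]: P[2] ⊕ 0b1010 = 0b0110; E(K, 0b0110) = 0b0010.
C[3]: P[3] ⊕ 0b0010 = 0b1011; E(K, 0b1011) = 0b1001.
C[4]: P[4] ⊕ 0b1001 = 0b0110; E(K, 0b0110) = 0b0010.
C[5]: P[5] ⊕ 0b0010 = 0b0111; E(K, 0b0111) = 0b0000.
C[6]: P[6] ⊕ 0b0000 = 0b1111; E(K, 0b1111) = 0b0001.

C[1] = 0b1010, C[2] = 0b0010, C[3] = 0b1001, C[4] = 0b0010, C[5] = 0b0000, C[6] = 0b0001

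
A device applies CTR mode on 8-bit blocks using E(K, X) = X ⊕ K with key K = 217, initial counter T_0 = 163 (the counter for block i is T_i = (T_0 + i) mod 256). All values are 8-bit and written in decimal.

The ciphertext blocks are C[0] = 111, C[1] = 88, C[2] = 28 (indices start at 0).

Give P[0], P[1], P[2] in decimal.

P[0] = 21, P[1] = 37, P[2] = 96

CTR decryption: S_i = E(K, T_i) where T_i is the counter for block i; P_i = C_i ⊕ S_i.
P[0]: T = 163, S = E(K, T) = 122; 111 ⊕ 122 = 21.
P[1]: T = 164, S = E(K, T) = 125; 88 ⊕ 125 = 37.
P[2]: T = 165, S = E(K, T) = 124; 28 ⊕ 124 = 96.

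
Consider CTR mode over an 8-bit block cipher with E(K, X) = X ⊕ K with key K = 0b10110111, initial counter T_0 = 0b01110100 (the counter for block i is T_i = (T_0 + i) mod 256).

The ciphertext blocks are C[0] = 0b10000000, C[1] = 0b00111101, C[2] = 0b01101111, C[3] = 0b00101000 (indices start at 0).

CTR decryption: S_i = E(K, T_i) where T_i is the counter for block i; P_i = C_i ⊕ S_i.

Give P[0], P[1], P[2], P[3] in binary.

P[0]: T = 0b01110100, S = E(K, T) = 0b11000011; 0b10000000 ⊕ 0b11000011 = 0b01000011.
P[1]: T = 0b01110101, S = E(K, T) = 0b11000010; 0b00111101 ⊕ 0b11000010 = 0b11111111.
P[2]: T = 0b01110110, S = E(K, T) = 0b11000001; 0b01101111 ⊕ 0b11000001 = 0b10101110.
P[3]: T = 0b01110111, S = E(K, T) = 0b11000000; 0b00101000 ⊕ 0b11000000 = 0b11101000.

P[0] = 0b01000011, P[1] = 0b11111111, P[2] = 0b10101110, P[3] = 0b11101000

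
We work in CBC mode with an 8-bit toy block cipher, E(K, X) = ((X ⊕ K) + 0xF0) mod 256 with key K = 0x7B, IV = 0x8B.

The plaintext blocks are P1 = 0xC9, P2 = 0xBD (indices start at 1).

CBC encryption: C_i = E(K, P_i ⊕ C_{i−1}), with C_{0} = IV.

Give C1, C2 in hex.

C1: P1 ⊕ 0x8B = 0x42; E(K, 0x42) = 0x29.
C2: P2 ⊕ 0x29 = 0x94; E(K, 0x94) = 0xDF.

C1 = 0x29, C2 = 0xDF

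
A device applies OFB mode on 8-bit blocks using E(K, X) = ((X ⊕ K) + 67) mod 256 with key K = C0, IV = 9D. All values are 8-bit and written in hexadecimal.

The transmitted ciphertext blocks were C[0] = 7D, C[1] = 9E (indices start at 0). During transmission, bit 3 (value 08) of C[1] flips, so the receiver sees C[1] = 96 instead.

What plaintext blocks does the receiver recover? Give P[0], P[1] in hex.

OFB decryption: S_i = E(K, S_{i−1}) with S_{−1} = IV; P_i = C_i ⊕ S_i.
Only C[1] changed, to 96. In OFB, a change in C_i flips the same bit in P_i only; the keystream is unaffected. Decrypting the received ciphertext:
P[0]: S = E(K, 9D) = C4; 7D ⊕ C4 = B9.
P[1]: S = E(K, C4) = 6B; 96 ⊕ 6B = FD.
Blocks that differ from the original plaintext: P[1].

P[0] = B9, P[1] = FD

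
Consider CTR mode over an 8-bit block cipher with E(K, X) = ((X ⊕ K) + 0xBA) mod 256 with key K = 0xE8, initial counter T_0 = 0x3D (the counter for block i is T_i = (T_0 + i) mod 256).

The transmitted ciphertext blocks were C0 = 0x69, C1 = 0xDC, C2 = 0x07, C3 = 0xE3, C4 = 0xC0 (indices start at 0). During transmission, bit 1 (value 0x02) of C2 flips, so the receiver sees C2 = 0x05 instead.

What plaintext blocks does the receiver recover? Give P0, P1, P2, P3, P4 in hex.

P0 = 0xE6, P1 = 0x4C, P2 = 0x94, P3 = 0x81, P4 = 0xA3

CTR decryption: S_i = E(K, T_i) where T_i is the counter for block i; P_i = C_i ⊕ S_i.
Only C2 changed, to 0x05. In CTR, a change in C_i flips the same bit in P_i only; the keystream is unaffected. Decrypting the received ciphertext:
P0: T = 0x3D, S = E(K, T) = 0x8F; 0x69 ⊕ 0x8F = 0xE6.
P1: T = 0x3E, S = E(K, T) = 0x90; 0xDC ⊕ 0x90 = 0x4C.
P2: T = 0x3F, S = E(K, T) = 0x91; 0x05 ⊕ 0x91 = 0x94.
P3: T = 0x40, S = E(K, T) = 0x62; 0xE3 ⊕ 0x62 = 0x81.
P4: T = 0x41, S = E(K, T) = 0x63; 0xC0 ⊕ 0x63 = 0xA3.
Blocks that differ from the original plaintext: P2.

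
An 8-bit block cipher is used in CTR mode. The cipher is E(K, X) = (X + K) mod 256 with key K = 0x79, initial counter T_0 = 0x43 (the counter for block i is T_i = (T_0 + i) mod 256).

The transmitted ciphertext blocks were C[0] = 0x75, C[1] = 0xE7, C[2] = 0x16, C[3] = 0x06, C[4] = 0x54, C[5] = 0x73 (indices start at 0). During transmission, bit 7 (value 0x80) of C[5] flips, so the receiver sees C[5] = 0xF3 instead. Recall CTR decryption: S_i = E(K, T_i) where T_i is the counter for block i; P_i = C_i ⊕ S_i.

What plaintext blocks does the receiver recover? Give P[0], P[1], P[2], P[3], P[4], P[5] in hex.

P[0] = 0xC9, P[1] = 0x5A, P[2] = 0xA8, P[3] = 0xB9, P[4] = 0x94, P[5] = 0x32

Only C[5] changed, to 0xF3. In CTR, a change in C_i flips the same bit in P_i only; the keystream is unaffected. Decrypting the received ciphertext:
P[0]: T = 0x43, S = E(K, T) = 0xBC; 0x75 ⊕ 0xBC = 0xC9.
P[1]: T = 0x44, S = E(K, T) = 0xBD; 0xE7 ⊕ 0xBD = 0x5A.
P[2]: T = 0x45, S = E(K, T) = 0xBE; 0x16 ⊕ 0xBE = 0xA8.
P[3]: T = 0x46, S = E(K, T) = 0xBF; 0x06 ⊕ 0xBF = 0xB9.
P[4]: T = 0x47, S = E(K, T) = 0xC0; 0x54 ⊕ 0xC0 = 0x94.
P[5]: T = 0x48, S = E(K, T) = 0xC1; 0xF3 ⊕ 0xC1 = 0x32.
Blocks that differ from the original plaintext: P[5].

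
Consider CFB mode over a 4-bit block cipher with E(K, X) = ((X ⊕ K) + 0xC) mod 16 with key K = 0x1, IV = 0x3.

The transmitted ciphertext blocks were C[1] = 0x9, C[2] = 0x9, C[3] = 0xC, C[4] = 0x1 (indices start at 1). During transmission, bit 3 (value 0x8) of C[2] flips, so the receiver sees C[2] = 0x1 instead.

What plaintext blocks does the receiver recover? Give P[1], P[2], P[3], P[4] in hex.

P[1] = 0x7, P[2] = 0x5, P[3] = 0x0, P[4] = 0x8

CFB decryption: P_i = C_i ⊕ E(K, C_{i−1}), with C_{0} = IV.
Only C[2] changed, to 0x1. In CFB, a change in C_i flips the same bit in P_i and garbles P_{i+1}. Decrypting the received ciphertext:
P[1]: E(K, 0x3) = 0xE; 0x9 ⊕ 0xE = 0x7.
P[2]: E(K, 0x9) = 0x4; 0x1 ⊕ 0x4 = 0x5.
P[3]: E(K, 0x1) = 0xC; 0xC ⊕ 0xC = 0x0.
P[4]: E(K, 0xC) = 0x9; 0x1 ⊕ 0x9 = 0x8.
Blocks that differ from the original plaintext: P[2], P[3].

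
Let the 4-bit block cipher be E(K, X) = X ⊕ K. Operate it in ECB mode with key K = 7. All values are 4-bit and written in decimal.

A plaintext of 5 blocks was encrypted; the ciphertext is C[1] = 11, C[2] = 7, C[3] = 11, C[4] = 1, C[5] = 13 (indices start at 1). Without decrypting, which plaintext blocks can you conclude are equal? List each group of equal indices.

ECB encrypts each block independently with the same key, so equal ciphertext blocks imply equal plaintext blocks.
C[1] = C[3] = 11, so P[1] = P[3].

P[1] = P[3]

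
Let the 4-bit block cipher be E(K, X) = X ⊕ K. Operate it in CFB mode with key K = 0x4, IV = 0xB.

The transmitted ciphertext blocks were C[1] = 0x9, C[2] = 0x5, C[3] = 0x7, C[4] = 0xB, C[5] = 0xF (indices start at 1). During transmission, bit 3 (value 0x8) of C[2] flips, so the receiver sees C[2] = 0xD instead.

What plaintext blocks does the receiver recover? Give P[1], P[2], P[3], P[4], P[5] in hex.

CFB decryption: P_i = C_i ⊕ E(K, C_{i−1}), with C_{0} = IV.
Only C[2] changed, to 0xD. In CFB, a change in C_i flips the same bit in P_i and garbles P_{i+1}. Decrypting the received ciphertext:
P[1]: E(K, 0xB) = 0xF; 0x9 ⊕ 0xF = 0x6.
P[2]: E(K, 0x9) = 0xD; 0xD ⊕ 0xD = 0x0.
P[3]: E(K, 0xD) = 0x9; 0x7 ⊕ 0x9 = 0xE.
P[4]: E(K, 0x7) = 0x3; 0xB ⊕ 0x3 = 0x8.
P[5]: E(K, 0xB) = 0xF; 0xF ⊕ 0xF = 0x0.
Blocks that differ from the original plaintext: P[2], P[3].

P[1] = 0x6, P[2] = 0x0, P[3] = 0xE, P[4] = 0x8, P[5] = 0x0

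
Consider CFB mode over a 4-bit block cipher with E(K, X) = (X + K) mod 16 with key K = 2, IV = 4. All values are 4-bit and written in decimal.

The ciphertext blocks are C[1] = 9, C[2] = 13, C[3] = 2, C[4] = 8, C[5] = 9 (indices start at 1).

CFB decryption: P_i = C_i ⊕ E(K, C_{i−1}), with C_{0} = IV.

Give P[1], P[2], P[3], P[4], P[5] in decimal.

P[1] = 15, P[2] = 6, P[3] = 13, P[4] = 12, P[5] = 3

P[1]: E(K, 4) = 6; 9 ⊕ 6 = 15.
P[2]: E(K, 9) = 11; 13 ⊕ 11 = 6.
P[3]: E(K, 13) = 15; 2 ⊕ 15 = 13.
P[4]: E(K, 2) = 4; 8 ⊕ 4 = 12.
P[5]: E(K, 8) = 10; 9 ⊕ 10 = 3.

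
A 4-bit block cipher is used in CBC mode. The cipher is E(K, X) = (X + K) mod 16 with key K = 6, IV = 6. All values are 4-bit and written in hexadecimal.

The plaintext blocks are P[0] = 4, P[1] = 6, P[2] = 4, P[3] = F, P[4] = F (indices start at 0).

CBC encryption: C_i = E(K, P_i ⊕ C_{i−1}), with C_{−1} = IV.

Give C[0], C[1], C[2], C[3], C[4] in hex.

C[0]: P[0] ⊕ 6 = 2; E(K, 2) = 8.
C[1]: P[1] ⊕ 8 = E; E(K, E) = 4.
C[2]: P[2] ⊕ 4 = 0; E(K, 0) = 6.
C[3]: P[3] ⊕ 6 = 9; E(K, 9) = F.
C[4]: P[4] ⊕ F = 0; E(K, 0) = 6.

C[0] = 8, C[1] = 4, C[2] = 6, C[3] = F, C[4] = 6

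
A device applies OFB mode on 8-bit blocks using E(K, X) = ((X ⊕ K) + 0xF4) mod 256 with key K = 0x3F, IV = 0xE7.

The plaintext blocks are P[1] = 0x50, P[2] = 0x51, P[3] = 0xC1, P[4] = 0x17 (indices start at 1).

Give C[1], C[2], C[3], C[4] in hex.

OFB encryption: S_i = E(K, S_{i−1}) with S_{0} = IV; C_i = P_i ⊕ S_i.
C[1]: S = E(K, 0xE7) = 0xCC; 0x50 ⊕ 0xCC = 0x9C.
C[2]: S = E(K, 0xCC) = 0xE7; 0x51 ⊕ 0xE7 = 0xB6.
C[3]: S = E(K, 0xE7) = 0xCC; 0xC1 ⊕ 0xCC = 0x0D.
C[4]: S = E(K, 0xCC) = 0xE7; 0x17 ⊕ 0xE7 = 0xF0.

C[1] = 0x9C, C[2] = 0xB6, C[3] = 0x0D, C[4] = 0xF0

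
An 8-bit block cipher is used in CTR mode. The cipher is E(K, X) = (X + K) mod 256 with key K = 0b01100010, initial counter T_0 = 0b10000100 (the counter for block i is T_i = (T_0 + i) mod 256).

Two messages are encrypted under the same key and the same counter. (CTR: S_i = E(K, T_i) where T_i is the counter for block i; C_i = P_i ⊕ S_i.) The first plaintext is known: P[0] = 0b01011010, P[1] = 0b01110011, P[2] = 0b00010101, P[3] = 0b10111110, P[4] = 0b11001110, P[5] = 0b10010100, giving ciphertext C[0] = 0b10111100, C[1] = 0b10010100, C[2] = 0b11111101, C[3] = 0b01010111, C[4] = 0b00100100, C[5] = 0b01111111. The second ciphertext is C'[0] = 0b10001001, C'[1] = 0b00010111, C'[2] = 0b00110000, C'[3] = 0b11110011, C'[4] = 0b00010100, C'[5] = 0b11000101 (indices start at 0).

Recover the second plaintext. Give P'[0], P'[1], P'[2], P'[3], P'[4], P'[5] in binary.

P'[0] = 0b01101111, P'[1] = 0b11110000, P'[2] = 0b11011000, P'[3] = 0b00011010, P'[4] = 0b11111110, P'[5] = 0b00101110

In CTR with a reused counter, both messages share the same keystream S_i, so C_i ⊕ C'_i = P_i ⊕ P'_i and thus P'_i = P_i ⊕ C_i ⊕ C'_i.
P'[0]: 0b01011010 ⊕ 0b10111100 ⊕ 0b10001001 = 0b01101111.
P'[1]: 0b01110011 ⊕ 0b10010100 ⊕ 0b00010111 = 0b11110000.
P'[2]: 0b00010101 ⊕ 0b11111101 ⊕ 0b00110000 = 0b11011000.
P'[3]: 0b10111110 ⊕ 0b01010111 ⊕ 0b11110011 = 0b00011010.
P'[4]: 0b11001110 ⊕ 0b00100100 ⊕ 0b00010100 = 0b11111110.
P'[5]: 0b10010100 ⊕ 0b01111111 ⊕ 0b11000101 = 0b00101110.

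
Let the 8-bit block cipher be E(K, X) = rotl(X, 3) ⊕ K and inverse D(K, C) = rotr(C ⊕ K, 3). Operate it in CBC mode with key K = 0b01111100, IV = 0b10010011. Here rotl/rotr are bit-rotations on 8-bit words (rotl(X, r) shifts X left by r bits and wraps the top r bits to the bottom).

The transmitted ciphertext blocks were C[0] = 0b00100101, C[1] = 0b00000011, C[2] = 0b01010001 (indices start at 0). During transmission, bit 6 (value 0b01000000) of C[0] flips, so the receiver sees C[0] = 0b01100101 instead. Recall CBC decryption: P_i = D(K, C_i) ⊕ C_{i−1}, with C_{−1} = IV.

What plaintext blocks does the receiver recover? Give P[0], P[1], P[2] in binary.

Only C[0] changed, to 0b01100101. In CBC, a change in C_i garbles P_i and flips the same bit in P_{i+1}. Decrypting the received ciphertext:
P[0]: D(K, 0b01100101) = 0b00100011; 0b00100011 ⊕ 0b10010011 = 0b10110000.
P[1]: D(K, 0b00000011) = 0b11101111; 0b11101111 ⊕ 0b01100101 = 0b10001010.
P[2]: D(K, 0b01010001) = 0b10100101; 0b10100101 ⊕ 0b00000011 = 0b10100110.
Blocks that differ from the original plaintext: P[0], P[1].

P[0] = 0b10110000, P[1] = 0b10001010, P[2] = 0b10100110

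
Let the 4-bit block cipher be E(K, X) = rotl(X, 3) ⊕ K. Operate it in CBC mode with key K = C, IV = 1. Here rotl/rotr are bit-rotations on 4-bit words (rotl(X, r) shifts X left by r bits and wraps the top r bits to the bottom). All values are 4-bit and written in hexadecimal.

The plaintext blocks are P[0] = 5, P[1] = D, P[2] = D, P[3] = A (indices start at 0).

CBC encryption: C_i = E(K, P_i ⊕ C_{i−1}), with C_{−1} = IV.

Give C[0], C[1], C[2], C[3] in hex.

C[0] = E, C[1] = 5, C[2] = 8, C[3] = D

C[0]: P[0] ⊕ 1 = 4; E(K, 4) = E.
C[1]: P[1] ⊕ E = 3; E(K, 3) = 5.
C[2]: P[2] ⊕ 5 = 8; E(K, 8) = 8.
C[3]: P[3] ⊕ 8 = 2; E(K, 2) = D.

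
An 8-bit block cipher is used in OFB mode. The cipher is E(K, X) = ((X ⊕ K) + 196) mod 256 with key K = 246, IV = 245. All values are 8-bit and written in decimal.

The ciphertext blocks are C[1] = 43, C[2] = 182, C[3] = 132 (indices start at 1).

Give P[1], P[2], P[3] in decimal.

P[1] = 236, P[2] = 67, P[3] = 67

OFB decryption: S_i = E(K, S_{i−1}) with S_{0} = IV; P_i = C_i ⊕ S_i.
P[1]: S = E(K, 245) = 199; 43 ⊕ 199 = 236.
P[2]: S = E(K, 199) = 245; 182 ⊕ 245 = 67.
P[3]: S = E(K, 245) = 199; 132 ⊕ 199 = 67.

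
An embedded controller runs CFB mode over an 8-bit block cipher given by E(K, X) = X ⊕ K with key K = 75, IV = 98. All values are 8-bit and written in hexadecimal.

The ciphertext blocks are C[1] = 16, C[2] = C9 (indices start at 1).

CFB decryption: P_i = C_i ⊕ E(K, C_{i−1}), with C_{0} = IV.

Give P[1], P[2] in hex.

P[1]: E(K, 98) = ED; 16 ⊕ ED = FB.
P[2]: E(K, 16) = 63; C9 ⊕ 63 = AA.

P[1] = FB, P[2] = AA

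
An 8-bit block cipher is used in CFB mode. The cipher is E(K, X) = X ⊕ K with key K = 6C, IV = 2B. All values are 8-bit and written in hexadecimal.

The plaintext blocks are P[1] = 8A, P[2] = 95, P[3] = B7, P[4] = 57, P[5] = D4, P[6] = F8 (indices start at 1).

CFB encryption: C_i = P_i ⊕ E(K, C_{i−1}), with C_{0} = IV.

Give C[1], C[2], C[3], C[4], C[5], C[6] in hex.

C[1] = CD, C[2] = 34, C[3] = EF, C[4] = D4, C[5] = 6C, C[6] = F8

C[1]: E(K, 2B) = 47; 8A ⊕ 47 = CD.
C[2]: E(K, CD) = A1; 95 ⊕ A1 = 34.
C[3]: E(K, 34) = 58; B7 ⊕ 58 = EF.
C[4]: E(K, EF) = 83; 57 ⊕ 83 = D4.
C[5]: E(K, D4) = B8; D4 ⊕ B8 = 6C.
C[6]: E(K, 6C) = 00; F8 ⊕ 00 = F8.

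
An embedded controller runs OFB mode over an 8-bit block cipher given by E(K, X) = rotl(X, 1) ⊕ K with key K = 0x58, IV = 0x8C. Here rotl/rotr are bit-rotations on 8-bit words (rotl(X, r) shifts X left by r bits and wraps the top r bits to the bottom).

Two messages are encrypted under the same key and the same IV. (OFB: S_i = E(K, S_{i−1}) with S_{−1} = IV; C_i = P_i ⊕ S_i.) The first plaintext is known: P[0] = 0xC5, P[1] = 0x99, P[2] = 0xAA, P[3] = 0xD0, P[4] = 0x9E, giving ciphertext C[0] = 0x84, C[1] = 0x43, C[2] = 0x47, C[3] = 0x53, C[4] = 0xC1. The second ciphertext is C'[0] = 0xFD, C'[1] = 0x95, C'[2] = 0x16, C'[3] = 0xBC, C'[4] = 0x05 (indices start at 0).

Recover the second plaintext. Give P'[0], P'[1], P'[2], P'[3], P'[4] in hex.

P'[0] = 0xBC, P'[1] = 0x4F, P'[2] = 0xFB, P'[3] = 0x3F, P'[4] = 0x5A

In OFB with a reused IV, both messages share the same keystream S_i, so C_i ⊕ C'_i = P_i ⊕ P'_i and thus P'_i = P_i ⊕ C_i ⊕ C'_i.
P'[0]: 0xC5 ⊕ 0x84 ⊕ 0xFD = 0xBC.
P'[1]: 0x99 ⊕ 0x43 ⊕ 0x95 = 0x4F.
P'[2]: 0xAA ⊕ 0x47 ⊕ 0x16 = 0xFB.
P'[3]: 0xD0 ⊕ 0x53 ⊕ 0xBC = 0x3F.
P'[4]: 0x9E ⊕ 0xC1 ⊕ 0x05 = 0x5A.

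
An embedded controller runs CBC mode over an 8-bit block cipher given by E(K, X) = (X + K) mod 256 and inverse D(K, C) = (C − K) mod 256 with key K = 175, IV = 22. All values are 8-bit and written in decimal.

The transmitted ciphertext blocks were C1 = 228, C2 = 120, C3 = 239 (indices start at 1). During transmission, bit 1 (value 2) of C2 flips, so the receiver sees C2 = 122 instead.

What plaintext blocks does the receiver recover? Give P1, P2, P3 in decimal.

P1 = 35, P2 = 47, P3 = 58

CBC decryption: P_i = D(K, C_i) ⊕ C_{i−1}, with C_{0} = IV.
Only C2 changed, to 122. In CBC, a change in C_i garbles P_i and flips the same bit in P_{i+1}. Decrypting the received ciphertext:
P1: D(K, 228) = 53; 53 ⊕ 22 = 35.
P2: D(K, 122) = 203; 203 ⊕ 228 = 47.
P3: D(K, 239) = 64; 64 ⊕ 122 = 58.
Blocks that differ from the original plaintext: P2, P3.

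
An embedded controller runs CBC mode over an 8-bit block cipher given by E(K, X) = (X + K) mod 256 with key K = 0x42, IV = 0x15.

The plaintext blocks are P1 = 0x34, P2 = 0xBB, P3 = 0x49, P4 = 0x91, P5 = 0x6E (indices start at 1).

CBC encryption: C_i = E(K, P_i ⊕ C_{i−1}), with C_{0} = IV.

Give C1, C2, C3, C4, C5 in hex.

C1: P1 ⊕ 0x15 = 0x21; E(K, 0x21) = 0x63.
C2: P2 ⊕ 0x63 = 0xD8; E(K, 0xD8) = 0x1A.
C3: P3 ⊕ 0x1A = 0x53; E(K, 0x53) = 0x95.
C4: P4 ⊕ 0x95 = 0x04; E(K, 0x04) = 0x46.
C5: P5 ⊕ 0x46 = 0x28; E(K, 0x28) = 0x6A.

C1 = 0x63, C2 = 0x1A, C3 = 0x95, C4 = 0x46, C5 = 0x6A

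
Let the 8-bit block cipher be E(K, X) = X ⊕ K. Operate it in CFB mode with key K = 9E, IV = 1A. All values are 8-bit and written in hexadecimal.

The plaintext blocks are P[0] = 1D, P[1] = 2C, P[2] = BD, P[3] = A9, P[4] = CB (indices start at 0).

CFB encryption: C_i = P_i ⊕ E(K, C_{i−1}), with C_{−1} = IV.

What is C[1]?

C[1] = 2B

C[0]: E(K, 1A) = 84; 1D ⊕ 84 = 99.
C[1]: E(K, 99) = 07; 2C ⊕ 07 = 2B.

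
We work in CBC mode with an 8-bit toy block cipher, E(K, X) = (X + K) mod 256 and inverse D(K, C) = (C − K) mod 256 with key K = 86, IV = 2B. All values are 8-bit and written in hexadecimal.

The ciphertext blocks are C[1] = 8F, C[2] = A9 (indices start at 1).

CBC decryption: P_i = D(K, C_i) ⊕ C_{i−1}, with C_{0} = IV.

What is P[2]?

P[2] = AC

P[2]: D(K, A9) = 23; 23 ⊕ 8F = AC.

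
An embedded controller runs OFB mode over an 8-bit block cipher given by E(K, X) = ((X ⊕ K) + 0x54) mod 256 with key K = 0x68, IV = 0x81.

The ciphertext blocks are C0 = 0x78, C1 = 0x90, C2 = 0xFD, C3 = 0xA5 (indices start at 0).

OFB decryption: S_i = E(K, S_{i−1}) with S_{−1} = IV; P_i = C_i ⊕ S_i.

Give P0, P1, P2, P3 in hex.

P0: S = E(K, 0x81) = 0x3D; 0x78 ⊕ 0x3D = 0x45.
P1: S = E(K, 0x3D) = 0xA9; 0x90 ⊕ 0xA9 = 0x39.
P2: S = E(K, 0xA9) = 0x15; 0xFD ⊕ 0x15 = 0xE8.
P3: S = E(K, 0x15) = 0xD1; 0xA5 ⊕ 0xD1 = 0x74.

P0 = 0x45, P1 = 0x39, P2 = 0xE8, P3 = 0x74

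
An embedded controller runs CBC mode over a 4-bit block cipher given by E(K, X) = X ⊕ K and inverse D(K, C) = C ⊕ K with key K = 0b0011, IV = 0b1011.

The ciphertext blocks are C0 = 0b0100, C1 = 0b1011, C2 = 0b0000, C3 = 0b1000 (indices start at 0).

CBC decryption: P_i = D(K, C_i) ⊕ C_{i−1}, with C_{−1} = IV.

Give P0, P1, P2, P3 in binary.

P0: D(K, 0b0100) = 0b0111; 0b0111 ⊕ 0b1011 = 0b1100.
P1: D(K, 0b1011) = 0b1000; 0b1000 ⊕ 0b0100 = 0b1100.
P2: D(K, 0b0000) = 0b0011; 0b0011 ⊕ 0b1011 = 0b1000.
P3: D(K, 0b1000) = 0b1011; 0b1011 ⊕ 0b0000 = 0b1011.

P0 = 0b1100, P1 = 0b1100, P2 = 0b1000, P3 = 0b1011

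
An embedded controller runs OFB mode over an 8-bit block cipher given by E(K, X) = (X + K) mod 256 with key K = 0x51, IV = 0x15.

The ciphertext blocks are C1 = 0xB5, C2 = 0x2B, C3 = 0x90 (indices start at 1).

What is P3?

P3 = 0x98

OFB decryption: S_i = E(K, S_{i−1}) with S_{0} = IV; P_i = C_i ⊕ S_i.
P1: S = E(K, 0x15) = 0x66; 0xB5 ⊕ 0x66 = 0xD3.
P2: S = E(K, 0x66) = 0xB7; 0x2B ⊕ 0xB7 = 0x9C.
P3: S = E(K, 0xB7) = 0x08; 0x90 ⊕ 0x08 = 0x98.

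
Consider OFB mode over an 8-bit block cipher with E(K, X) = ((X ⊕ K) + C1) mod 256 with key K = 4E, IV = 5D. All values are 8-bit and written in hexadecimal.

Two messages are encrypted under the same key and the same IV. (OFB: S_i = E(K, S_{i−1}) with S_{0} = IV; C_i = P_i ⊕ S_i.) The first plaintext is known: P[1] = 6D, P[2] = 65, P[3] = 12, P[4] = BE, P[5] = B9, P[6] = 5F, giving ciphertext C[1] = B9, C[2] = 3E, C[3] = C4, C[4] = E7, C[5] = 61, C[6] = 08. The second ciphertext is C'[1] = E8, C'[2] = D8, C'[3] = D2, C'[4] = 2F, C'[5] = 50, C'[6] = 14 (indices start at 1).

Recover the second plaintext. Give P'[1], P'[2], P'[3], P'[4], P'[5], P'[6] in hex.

In OFB with a reused IV, both messages share the same keystream S_i, so C_i ⊕ C'_i = P_i ⊕ P'_i and thus P'_i = P_i ⊕ C_i ⊕ C'_i.
P'[1]: 6D ⊕ B9 ⊕ E8 = 3C.
P'[2]: 65 ⊕ 3E ⊕ D8 = 83.
P'[3]: 12 ⊕ C4 ⊕ D2 = 04.
P'[4]: BE ⊕ E7 ⊕ 2F = 76.
P'[5]: B9 ⊕ 61 ⊕ 50 = 88.
P'[6]: 5F ⊕ 08 ⊕ 14 = 43.

P'[1] = 3C, P'[2] = 83, P'[3] = 04, P'[4] = 76, P'[5] = 88, P'[6] = 43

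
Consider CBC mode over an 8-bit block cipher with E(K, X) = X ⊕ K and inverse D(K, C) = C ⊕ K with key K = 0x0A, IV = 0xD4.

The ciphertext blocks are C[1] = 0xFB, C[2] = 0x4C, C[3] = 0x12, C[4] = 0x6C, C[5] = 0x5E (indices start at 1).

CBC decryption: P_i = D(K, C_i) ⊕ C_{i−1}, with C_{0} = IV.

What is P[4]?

P[4]: D(K, 0x6C) = 0x66; 0x66 ⊕ 0x12 = 0x74.

P[4] = 0x74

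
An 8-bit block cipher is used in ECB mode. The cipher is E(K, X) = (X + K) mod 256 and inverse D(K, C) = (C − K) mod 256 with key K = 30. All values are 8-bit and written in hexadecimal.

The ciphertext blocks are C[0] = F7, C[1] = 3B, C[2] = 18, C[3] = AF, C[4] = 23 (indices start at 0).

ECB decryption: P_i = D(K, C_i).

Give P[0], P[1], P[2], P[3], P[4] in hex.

P[0]: D(K, F7) = C7.
P[1]: D(K, 3B) = 0B.
P[2]: D(K, 18) = E8.
P[3]: D(K, AF) = 7F.
P[4]: D(K, 23) = F3.

P[0] = C7, P[1] = 0B, P[2] = E8, P[3] = 7F, P[4] = F3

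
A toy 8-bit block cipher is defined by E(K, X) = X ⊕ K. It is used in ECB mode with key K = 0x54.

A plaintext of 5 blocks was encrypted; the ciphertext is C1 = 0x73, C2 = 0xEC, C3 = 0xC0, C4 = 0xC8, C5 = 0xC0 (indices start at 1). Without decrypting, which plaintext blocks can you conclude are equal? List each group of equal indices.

ECB encrypts each block independently with the same key, so equal ciphertext blocks imply equal plaintext blocks.
C3 = C5 = 0xC0, so P3 = P5.

P3 = P5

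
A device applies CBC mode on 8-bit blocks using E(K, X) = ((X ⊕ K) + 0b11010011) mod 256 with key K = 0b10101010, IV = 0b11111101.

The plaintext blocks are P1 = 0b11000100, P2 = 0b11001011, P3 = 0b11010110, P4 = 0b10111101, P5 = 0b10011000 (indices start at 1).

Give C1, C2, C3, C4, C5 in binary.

CBC encryption: C_i = E(K, P_i ⊕ C_{i−1}), with C_{0} = IV.
C1: P1 ⊕ 0b11111101 = 0b00111001; E(K, 0b00111001) = 0b01100110.
C2: P2 ⊕ 0b01100110 = 0b10101101; E(K, 0b10101101) = 0b11011010.
C3: P3 ⊕ 0b11011010 = 0b00001100; E(K, 0b00001100) = 0b01111001.
C4: P4 ⊕ 0b01111001 = 0b11000100; E(K, 0b11000100) = 0b01000001.
C5: P5 ⊕ 0b01000001 = 0b11011001; E(K, 0b11011001) = 0b01000110.

C1 = 0b01100110, C2 = 0b11011010, C3 = 0b01111001, C4 = 0b01000001, C5 = 0b01000110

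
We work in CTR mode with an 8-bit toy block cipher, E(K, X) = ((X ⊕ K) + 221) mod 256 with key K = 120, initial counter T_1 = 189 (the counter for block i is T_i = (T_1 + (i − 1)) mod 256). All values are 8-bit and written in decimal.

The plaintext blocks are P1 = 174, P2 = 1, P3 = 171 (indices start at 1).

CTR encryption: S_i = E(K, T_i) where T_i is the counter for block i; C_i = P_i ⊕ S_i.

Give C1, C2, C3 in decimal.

C1: T = 189, S = E(K, T) = 162; 174 ⊕ 162 = 12.
C2: T = 190, S = E(K, T) = 163; 1 ⊕ 163 = 162.
C3: T = 191, S = E(K, T) = 164; 171 ⊕ 164 = 15.

C1 = 12, C2 = 162, C3 = 15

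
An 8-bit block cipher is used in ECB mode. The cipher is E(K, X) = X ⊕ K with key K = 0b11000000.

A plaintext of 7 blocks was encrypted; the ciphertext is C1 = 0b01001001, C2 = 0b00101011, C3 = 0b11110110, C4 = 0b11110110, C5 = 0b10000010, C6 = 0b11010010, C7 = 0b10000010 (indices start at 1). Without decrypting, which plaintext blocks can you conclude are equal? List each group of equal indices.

ECB encrypts each block independently with the same key, so equal ciphertext blocks imply equal plaintext blocks.
C3 = C4 = 0b11110110, so P3 = P4.
C5 = C7 = 0b10000010, so P5 = P7.

P3 = P4; P5 = P7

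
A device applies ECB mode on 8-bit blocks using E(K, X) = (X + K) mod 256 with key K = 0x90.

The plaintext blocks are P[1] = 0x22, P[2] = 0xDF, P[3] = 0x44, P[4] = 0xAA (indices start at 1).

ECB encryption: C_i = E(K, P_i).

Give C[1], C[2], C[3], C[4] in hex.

C[1]: E(K, 0x22) = 0xB2.
C[2]: E(K, 0xDF) = 0x6F.
C[3]: E(K, 0x44) = 0xD4.
C[4]: E(K, 0xAA) = 0x3A.

C[1] = 0xB2, C[2] = 0x6F, C[3] = 0xD4, C[4] = 0x3A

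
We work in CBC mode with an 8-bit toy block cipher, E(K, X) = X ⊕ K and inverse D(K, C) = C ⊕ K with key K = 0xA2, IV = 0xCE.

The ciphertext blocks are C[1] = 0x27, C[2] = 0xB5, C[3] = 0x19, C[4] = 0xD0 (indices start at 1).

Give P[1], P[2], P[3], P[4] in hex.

P[1] = 0x4B, P[2] = 0x30, P[3] = 0x0E, P[4] = 0x6B

CBC decryption: P_i = D(K, C_i) ⊕ C_{i−1}, with C_{0} = IV.
P[1]: D(K, 0x27) = 0x85; 0x85 ⊕ 0xCE = 0x4B.
P[2]: D(K, 0xB5) = 0x17; 0x17 ⊕ 0x27 = 0x30.
P[3]: D(K, 0x19) = 0xBB; 0xBB ⊕ 0xB5 = 0x0E.
P[4]: D(K, 0xD0) = 0x72; 0x72 ⊕ 0x19 = 0x6B.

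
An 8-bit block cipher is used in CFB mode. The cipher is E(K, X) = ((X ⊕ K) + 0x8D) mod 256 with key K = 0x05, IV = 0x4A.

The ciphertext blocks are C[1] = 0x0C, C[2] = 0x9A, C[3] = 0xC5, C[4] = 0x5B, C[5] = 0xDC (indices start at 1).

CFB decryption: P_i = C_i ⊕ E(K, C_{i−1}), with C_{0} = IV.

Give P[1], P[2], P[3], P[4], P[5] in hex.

P[1]: E(K, 0x4A) = 0xDC; 0x0C ⊕ 0xDC = 0xD0.
P[2]: E(K, 0x0C) = 0x96; 0x9A ⊕ 0x96 = 0x0C.
P[3]: E(K, 0x9A) = 0x2C; 0xC5 ⊕ 0x2C = 0xE9.
P[4]: E(K, 0xC5) = 0x4D; 0x5B ⊕ 0x4D = 0x16.
P[5]: E(K, 0x5B) = 0xEB; 0xDC ⊕ 0xEB = 0x37.

P[1] = 0xD0, P[2] = 0x0C, P[3] = 0xE9, P[4] = 0x16, P[5] = 0x37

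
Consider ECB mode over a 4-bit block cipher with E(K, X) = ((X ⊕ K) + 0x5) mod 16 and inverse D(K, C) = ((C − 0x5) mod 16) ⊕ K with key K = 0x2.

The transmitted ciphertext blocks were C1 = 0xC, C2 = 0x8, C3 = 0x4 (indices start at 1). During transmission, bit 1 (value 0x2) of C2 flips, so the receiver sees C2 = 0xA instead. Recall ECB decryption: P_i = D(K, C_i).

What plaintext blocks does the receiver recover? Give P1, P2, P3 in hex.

P1 = 0x5, P2 = 0x7, P3 = 0xD

Only C2 changed, to 0xA. In ECB, a change in C_i affects only P_i. Decrypting the received ciphertext:
P1: D(K, 0xC) = 0x5.
P2: D(K, 0xA) = 0x7.
P3: D(K, 0x4) = 0xD.
Blocks that differ from the original plaintext: P2.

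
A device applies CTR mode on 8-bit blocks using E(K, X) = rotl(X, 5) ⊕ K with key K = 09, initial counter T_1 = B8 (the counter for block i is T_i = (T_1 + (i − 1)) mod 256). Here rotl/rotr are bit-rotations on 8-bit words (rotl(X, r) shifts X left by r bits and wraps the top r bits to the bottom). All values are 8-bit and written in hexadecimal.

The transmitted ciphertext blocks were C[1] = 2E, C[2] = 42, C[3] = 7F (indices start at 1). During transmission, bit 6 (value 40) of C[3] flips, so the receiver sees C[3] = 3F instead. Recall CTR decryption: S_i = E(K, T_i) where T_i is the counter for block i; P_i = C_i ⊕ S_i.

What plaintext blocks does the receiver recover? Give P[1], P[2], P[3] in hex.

Only C[3] changed, to 3F. In CTR, a change in C_i flips the same bit in P_i only; the keystream is unaffected. Decrypting the received ciphertext:
P[1]: T = B8, S = E(K, T) = 1E; 2E ⊕ 1E = 30.
P[2]: T = B9, S = E(K, T) = 3E; 42 ⊕ 3E = 7C.
P[3]: T = BA, S = E(K, T) = 5E; 3F ⊕ 5E = 61.
Blocks that differ from the original plaintext: P[3].

P[1] = 30, P[2] = 7C, P[3] = 61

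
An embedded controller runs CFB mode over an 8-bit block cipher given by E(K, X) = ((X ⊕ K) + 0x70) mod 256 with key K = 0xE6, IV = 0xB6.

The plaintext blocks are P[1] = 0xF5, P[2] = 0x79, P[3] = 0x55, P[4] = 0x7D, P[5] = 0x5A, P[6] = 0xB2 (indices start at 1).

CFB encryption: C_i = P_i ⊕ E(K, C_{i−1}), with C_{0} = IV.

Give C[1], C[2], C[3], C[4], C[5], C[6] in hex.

C[1] = 0x35, C[2] = 0x3A, C[3] = 0x19, C[4] = 0x12, C[5] = 0x3E, C[6] = 0xFA

C[1]: E(K, 0xB6) = 0xC0; 0xF5 ⊕ 0xC0 = 0x35.
C[2]: E(K, 0x35) = 0x43; 0x79 ⊕ 0x43 = 0x3A.
C[3]: E(K, 0x3A) = 0x4C; 0x55 ⊕ 0x4C = 0x19.
C[4]: E(K, 0x19) = 0x6F; 0x7D ⊕ 0x6F = 0x12.
C[5]: E(K, 0x12) = 0x64; 0x5A ⊕ 0x64 = 0x3E.
C[6]: E(K, 0x3E) = 0x48; 0xB2 ⊕ 0x48 = 0xFA.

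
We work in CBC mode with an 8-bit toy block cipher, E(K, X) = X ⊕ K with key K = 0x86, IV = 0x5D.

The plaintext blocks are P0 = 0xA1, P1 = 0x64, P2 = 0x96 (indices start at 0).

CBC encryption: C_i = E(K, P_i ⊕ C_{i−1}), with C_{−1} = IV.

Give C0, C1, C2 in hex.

C0 = 0x7A, C1 = 0x98, C2 = 0x88

C0: P0 ⊕ 0x5D = 0xFC; E(K, 0xFC) = 0x7A.
C1: P1 ⊕ 0x7A = 0x1E; E(K, 0x1E) = 0x98.
C2: P2 ⊕ 0x98 = 0x0E; E(K, 0x0E) = 0x88.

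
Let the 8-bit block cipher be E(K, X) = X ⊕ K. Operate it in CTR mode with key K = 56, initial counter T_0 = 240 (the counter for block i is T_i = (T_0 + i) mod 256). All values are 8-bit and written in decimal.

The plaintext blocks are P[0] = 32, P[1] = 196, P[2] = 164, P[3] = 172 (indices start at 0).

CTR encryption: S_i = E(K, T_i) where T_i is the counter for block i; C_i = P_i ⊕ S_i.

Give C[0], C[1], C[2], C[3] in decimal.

C[0]: T = 240, S = E(K, T) = 200; 32 ⊕ 200 = 232.
C[1]: T = 241, S = E(K, T) = 201; 196 ⊕ 201 = 13.
C[2]: T = 242, S = E(K, T) = 202; 164 ⊕ 202 = 110.
C[3]: T = 243, S = E(K, T) = 203; 172 ⊕ 203 = 103.

C[0] = 232, C[1] = 13, C[2] = 110, C[3] = 103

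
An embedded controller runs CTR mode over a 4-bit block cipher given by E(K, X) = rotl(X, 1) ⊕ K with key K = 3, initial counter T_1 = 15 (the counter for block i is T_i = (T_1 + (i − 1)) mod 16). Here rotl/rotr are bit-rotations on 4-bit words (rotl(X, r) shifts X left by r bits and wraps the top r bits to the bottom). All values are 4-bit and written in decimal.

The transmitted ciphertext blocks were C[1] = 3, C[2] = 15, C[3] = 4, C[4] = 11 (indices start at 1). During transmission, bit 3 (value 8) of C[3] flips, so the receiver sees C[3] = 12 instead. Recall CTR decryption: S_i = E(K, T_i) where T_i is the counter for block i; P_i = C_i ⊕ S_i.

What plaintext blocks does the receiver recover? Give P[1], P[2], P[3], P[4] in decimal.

P[1] = 15, P[2] = 12, P[3] = 13, P[4] = 12

Only C[3] changed, to 12. In CTR, a change in C_i flips the same bit in P_i only; the keystream is unaffected. Decrypting the received ciphertext:
P[1]: T = 15, S = E(K, T) = 12; 3 ⊕ 12 = 15.
P[2]: T = 0, S = E(K, T) = 3; 15 ⊕ 3 = 12.
P[3]: T = 1, S = E(K, T) = 1; 12 ⊕ 1 = 13.
P[4]: T = 2, S = E(K, T) = 7; 11 ⊕ 7 = 12.
Blocks that differ from the original plaintext: P[3].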